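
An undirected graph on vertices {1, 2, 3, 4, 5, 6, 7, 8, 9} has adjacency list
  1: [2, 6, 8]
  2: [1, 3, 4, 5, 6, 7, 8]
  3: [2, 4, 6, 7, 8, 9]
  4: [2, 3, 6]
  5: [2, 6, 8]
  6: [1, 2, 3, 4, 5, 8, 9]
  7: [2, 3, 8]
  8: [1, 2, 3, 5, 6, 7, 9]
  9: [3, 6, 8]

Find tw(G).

A width-3 tree decomposition is:
Bags: B1 = {2, 3, 4, 6}  B2 = {2, 3, 6, 8}  B3 = {2, 5, 6, 8}  B4 = {2, 3, 7, 8}  B5 = {1, 2, 6, 8}  B6 = {3, 6, 8, 9}
Tree: B1–B2, B2–B3, B2–B4, B3–B5, B2–B6
Every bag has size at most 4, so the width is 4 − 1 = 3 and tw(G) ≤ 3. For the lower bound, the 4 vertices {3, 6, 8, 9} are pairwise adjacent, and any tree decomposition puts a clique entirely inside one bag — forcing width ≥ 3. Combining the bounds, tw(G) = 3.

3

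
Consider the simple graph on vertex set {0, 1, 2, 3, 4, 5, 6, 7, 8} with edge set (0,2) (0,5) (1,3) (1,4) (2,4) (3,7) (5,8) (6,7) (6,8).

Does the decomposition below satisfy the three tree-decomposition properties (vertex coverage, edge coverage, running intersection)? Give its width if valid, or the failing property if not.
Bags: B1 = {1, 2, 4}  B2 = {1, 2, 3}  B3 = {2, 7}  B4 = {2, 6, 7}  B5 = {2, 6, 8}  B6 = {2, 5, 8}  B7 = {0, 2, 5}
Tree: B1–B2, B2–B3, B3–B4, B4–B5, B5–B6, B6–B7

A tree decomposition must satisfy three properties: every vertex lies in some bag; for every edge, both endpoints lie together in some bag; and for every vertex, the bags containing it form a connected subtree. Here edge (3,7) lies in no bag, so the decomposition is invalid.

No — edge (3,7) lies in no bag.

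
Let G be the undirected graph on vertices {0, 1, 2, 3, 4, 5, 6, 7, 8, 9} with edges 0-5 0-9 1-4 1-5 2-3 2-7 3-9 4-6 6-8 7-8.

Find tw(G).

2

A width-2 tree decomposition is:
Bags: B1 = {2, 7, 8}  B2 = {2, 3, 8}  B3 = {3, 8, 9}  B4 = {0, 8, 9}  B5 = {0, 5, 8}  B6 = {1, 5, 8}  B7 = {1, 4, 8}  B8 = {4, 6, 8}
Tree: B1–B2, B2–B3, B3–B4, B4–B5, B5–B6, B6–B7, B7–B8
The largest bag has 3 vertices, giving width 2; this decomposition certifies tw(G) ≤ 2. For the lower bound, G contains the cycle 8–7–2–3–9–0–5–1–4–6–8, so G is not a forest; only forests have treewidth ≤ 1, hence tw(G) ≥ 2. Therefore the treewidth is 2.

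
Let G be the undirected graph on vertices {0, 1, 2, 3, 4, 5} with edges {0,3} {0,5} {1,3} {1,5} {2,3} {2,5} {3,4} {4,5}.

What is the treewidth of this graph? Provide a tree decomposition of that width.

Treewidth 2.
Bags: B1 = {1, 3, 5}  B2 = {0, 3, 5}  B3 = {3, 4, 5}  B4 = {2, 3, 5}
Tree: B1–B2, B2–B3, B3–B4

The largest bag has 3 vertices, giving width 2; this decomposition certifies tw(G) ≤ 2. The edges 5–1–3–0–5 form a cycle, so G is not a tree and its treewidth is at least 2. The upper and lower bounds meet at 2, so that is the treewidth.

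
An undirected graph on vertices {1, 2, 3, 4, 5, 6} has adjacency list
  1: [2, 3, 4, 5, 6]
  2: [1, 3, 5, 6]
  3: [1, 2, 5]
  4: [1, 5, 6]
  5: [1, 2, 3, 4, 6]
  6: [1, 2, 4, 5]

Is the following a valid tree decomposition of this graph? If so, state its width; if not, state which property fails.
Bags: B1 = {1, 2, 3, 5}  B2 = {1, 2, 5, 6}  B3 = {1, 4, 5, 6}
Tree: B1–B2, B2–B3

Yes; width 3.

Checking the three conditions: (i) the bags cover all of {1, 2, 3, 4, 5, 6}; (ii) for each edge, some bag contains both endpoints; (iii) the bags containing any fixed vertex form a subtree. All hold, so the decomposition is valid with width 4 − 1 = 3.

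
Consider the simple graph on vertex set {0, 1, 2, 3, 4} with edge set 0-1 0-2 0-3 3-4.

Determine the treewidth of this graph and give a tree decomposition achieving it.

The largest bag has 2 vertices, giving width 1; this decomposition certifies tw(G) ≤ 1. G has an edge, so its treewidth is at least 1. The upper and lower bounds meet at 1, so that is the treewidth.

Treewidth 1.
One optimal decomposition is:
Bags: B1 = {0, 3}  B2 = {3, 4}  B3 = {0, 1}  B4 = {0, 2}
Tree: B1–B2, B1–B3, B3–B4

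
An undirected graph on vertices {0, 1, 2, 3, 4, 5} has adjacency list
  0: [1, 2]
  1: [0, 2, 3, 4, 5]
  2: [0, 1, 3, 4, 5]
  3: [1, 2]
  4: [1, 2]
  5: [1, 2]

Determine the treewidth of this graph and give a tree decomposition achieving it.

Treewidth 2.
One such decomposition:
Bags: B1 = {1, 2, 3}  B2 = {0, 1, 2}  B3 = {1, 2, 5}  B4 = {1, 2, 4}
Tree: B1–B2, B2–B3, B3–B4

Every bag has size at most 3, so the width is 3 − 1 = 2 and tw(G) ≤ 2. For the lower bound, the 3 vertices {0, 1, 2} are pairwise adjacent, and any tree decomposition puts a clique entirely inside one bag — forcing width ≥ 2. Therefore the treewidth is 2.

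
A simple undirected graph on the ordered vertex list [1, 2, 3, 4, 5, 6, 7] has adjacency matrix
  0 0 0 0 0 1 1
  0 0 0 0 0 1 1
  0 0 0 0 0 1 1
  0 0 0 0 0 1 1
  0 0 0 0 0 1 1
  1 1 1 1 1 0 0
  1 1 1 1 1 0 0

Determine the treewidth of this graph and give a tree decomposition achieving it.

Each bag holds 3 vertices, so the decomposition has width 2, which upper-bounds the treewidth. For the lower bound, G contains the cycle 7–3–6–4–7, so G is not a forest; only forests have treewidth ≤ 1, hence tw(G) ≥ 2. The upper and lower bounds meet at 2, so that is the treewidth.

Treewidth 2.
One such decomposition:
Bags: B1 = {3, 6, 7}  B2 = {4, 6, 7}  B3 = {5, 6, 7}  B4 = {2, 6, 7}  B5 = {1, 6, 7}
Tree: B1–B2, B2–B3, B3–B4, B4–B5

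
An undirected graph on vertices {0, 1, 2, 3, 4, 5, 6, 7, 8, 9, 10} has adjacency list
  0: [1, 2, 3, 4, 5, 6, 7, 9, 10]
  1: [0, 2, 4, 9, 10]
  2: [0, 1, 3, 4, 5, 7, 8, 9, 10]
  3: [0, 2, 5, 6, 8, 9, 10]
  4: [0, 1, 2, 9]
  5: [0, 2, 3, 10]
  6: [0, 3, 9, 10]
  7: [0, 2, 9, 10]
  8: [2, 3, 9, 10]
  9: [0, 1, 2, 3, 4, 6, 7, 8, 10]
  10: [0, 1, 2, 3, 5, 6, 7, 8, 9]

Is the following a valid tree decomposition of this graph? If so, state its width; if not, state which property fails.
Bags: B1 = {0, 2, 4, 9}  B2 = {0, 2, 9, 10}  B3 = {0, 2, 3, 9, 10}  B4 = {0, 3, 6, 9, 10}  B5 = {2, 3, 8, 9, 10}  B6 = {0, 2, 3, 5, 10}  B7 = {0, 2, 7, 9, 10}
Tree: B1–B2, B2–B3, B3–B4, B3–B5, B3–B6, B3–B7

A tree decomposition must satisfy three properties: every vertex lies in some bag; for every edge, both endpoints lie together in some bag; and for every vertex, the bags containing it form a connected subtree. Here vertex 1 appears in no bag, so the decomposition is invalid.

No — vertex 1 appears in no bag.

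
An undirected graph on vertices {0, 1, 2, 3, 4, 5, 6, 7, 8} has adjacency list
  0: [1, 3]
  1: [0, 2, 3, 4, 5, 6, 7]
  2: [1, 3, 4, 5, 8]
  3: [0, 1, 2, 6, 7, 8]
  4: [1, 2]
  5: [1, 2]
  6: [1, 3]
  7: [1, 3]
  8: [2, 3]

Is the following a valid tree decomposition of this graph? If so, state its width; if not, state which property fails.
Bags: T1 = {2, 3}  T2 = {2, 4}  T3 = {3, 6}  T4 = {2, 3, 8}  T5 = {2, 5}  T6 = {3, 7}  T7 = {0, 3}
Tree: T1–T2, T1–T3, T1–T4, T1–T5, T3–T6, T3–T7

No — vertex 1 appears in no bag.

A tree decomposition must satisfy three properties: every vertex lies in some bag; for every edge, both endpoints lie together in some bag; and for every vertex, the bags containing it form a connected subtree. Here vertex 1 appears in no bag, so the decomposition is invalid.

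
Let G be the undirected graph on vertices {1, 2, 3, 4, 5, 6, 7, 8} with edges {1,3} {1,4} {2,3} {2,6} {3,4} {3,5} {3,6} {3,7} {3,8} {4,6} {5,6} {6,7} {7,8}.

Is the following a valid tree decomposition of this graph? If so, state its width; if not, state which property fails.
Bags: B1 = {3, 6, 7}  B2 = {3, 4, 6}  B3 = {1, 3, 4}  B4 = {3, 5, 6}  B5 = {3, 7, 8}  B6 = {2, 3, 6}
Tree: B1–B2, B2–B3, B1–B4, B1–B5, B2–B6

Every vertex of G appears in some bag (union = {1, 2, 3, 4, 5, 6, 7, 8}); every edge is covered by a bag; and for each vertex v the set of bags containing v is connected in the bag tree. The decomposition is therefore valid. The largest bag has 3 vertices, so the width is 2.

Yes; width 2.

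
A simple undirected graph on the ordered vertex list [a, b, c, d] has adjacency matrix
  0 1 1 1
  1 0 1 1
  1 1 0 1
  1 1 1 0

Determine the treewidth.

A width-3 tree decomposition is:
Bags: B1 = {a, b, c, d}
Tree: (single bag)
With just one bag of size 4, the width is 4 − 1 = 3, so tw(G) ≤ 3. Conversely, {a, b, c, d} is a clique of size 4, and the vertices of any clique must share a bag in every tree decomposition; so some bag has ≥ 4 vertices and tw(G) ≥ 3. Combining the bounds, tw(G) = 3.

3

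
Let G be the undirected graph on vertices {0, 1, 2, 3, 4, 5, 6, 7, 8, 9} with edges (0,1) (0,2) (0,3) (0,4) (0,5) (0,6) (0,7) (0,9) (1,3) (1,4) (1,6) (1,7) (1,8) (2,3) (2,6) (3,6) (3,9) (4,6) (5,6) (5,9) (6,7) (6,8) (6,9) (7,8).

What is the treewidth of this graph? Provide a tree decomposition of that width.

Treewidth 3.
Bags: B1 = {0, 1, 3, 6}  B2 = {0, 1, 6, 7}  B3 = {0, 1, 4, 6}  B4 = {0, 2, 3, 6}  B5 = {0, 3, 6, 9}  B6 = {1, 6, 7, 8}  B7 = {0, 5, 6, 9}
Tree: B1–B2, B1–B3, B1–B4, B4–B5, B2–B6, B5–B7

Each bag holds 4 vertices, so the decomposition has width 3, which upper-bounds the treewidth. Conversely, {0, 1, 3, 6} is a clique of size 4, and the vertices of any clique must share a bag in every tree decomposition; so some bag has ≥ 4 vertices and tw(G) ≥ 3. Therefore the treewidth is 3.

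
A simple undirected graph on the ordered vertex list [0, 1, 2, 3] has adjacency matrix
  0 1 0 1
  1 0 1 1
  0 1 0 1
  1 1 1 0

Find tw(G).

2

A width-2 tree decomposition is:
Bags: B1 = {0, 1, 3}  B2 = {1, 2, 3}
Tree: B1–B2
The largest bag has 3 vertices, giving width 2; this decomposition certifies tw(G) ≤ 2. Conversely, {0, 1, 3} is a clique of size 3, and the vertices of any clique must share a bag in every tree decomposition; so some bag has ≥ 3 vertices and tw(G) ≥ 2. Therefore the treewidth is 2.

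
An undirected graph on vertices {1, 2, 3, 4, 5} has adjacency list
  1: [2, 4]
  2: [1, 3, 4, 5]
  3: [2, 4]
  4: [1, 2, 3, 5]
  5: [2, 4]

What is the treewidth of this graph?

A width-2 tree decomposition is:
Bags: B1 = {2, 4, 5}  B2 = {2, 3, 4}  B3 = {1, 2, 4}
Tree: B1–B2, B1–B3
The largest bag has 3 vertices, giving width 2; this decomposition certifies tw(G) ≤ 2. On the other hand G contains the 3-clique {1, 2, 4}. A clique must lie in a single bag of any decomposition, so no decomposition can have width below 2. Therefore the treewidth is 2.

2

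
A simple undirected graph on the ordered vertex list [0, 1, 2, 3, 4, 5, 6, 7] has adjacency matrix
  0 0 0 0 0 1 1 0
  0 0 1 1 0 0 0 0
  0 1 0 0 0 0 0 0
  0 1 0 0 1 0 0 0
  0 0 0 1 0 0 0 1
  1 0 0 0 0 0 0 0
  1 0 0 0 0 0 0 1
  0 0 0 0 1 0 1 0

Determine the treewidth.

A width-1 tree decomposition is:
Bags: B1 = {0, 5}  B2 = {0, 6}  B3 = {6, 7}  B4 = {4, 7}  B5 = {3, 4}  B6 = {1, 3}  B7 = {1, 2}
Tree: B1–B2, B2–B3, B3–B4, B4–B5, B5–B6, B6–B7
Every bag has size at most 2, so the width is 2 − 1 = 1 and tw(G) ≤ 1. Since G has at least one edge (e.g. 5–0), it is not an edgeless graph, so tw(G) ≥ 1. Combining the bounds, tw(G) = 1.

1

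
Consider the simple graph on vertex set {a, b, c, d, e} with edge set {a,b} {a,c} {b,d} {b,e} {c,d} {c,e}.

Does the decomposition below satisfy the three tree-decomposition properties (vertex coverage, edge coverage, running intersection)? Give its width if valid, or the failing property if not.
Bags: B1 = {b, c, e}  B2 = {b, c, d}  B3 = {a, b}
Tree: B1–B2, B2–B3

No — edge (c,a) lies in no bag.

A tree decomposition must satisfy three properties: every vertex lies in some bag; for every edge, both endpoints lie together in some bag; and for every vertex, the bags containing it form a connected subtree. Here edge (c,a) lies in no bag, so the decomposition is invalid.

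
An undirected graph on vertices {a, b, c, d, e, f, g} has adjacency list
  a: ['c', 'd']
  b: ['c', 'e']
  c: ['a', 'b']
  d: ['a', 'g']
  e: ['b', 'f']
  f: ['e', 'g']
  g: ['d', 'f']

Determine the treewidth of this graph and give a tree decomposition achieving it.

Each bag holds 3 vertices, so the decomposition has width 2, which upper-bounds the treewidth. The edges c–b–e–f–g–d–a–c form a cycle, so G is not a tree and its treewidth is at least 2. Hence tw(G) = 2 exactly.

Treewidth 2.
Bags: B1 = {b, c, e}  B2 = {c, e, f}  B3 = {c, f, g}  B4 = {c, d, g}  B5 = {a, c, d}
Tree: B1–B2, B2–B3, B3–B4, B4–B5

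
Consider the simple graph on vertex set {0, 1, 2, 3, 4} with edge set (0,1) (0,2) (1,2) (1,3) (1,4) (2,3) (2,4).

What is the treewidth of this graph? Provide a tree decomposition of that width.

Each bag holds 3 vertices, so the decomposition has width 2, which upper-bounds the treewidth. Conversely, {0, 1, 2} is a clique of size 3, and the vertices of any clique must share a bag in every tree decomposition; so some bag has ≥ 3 vertices and tw(G) ≥ 2. Therefore the treewidth is 2.

Treewidth 2.
Bags: B1 = {1, 2, 3}  B2 = {1, 2, 4}  B3 = {0, 1, 2}
Tree: B1–B2, B2–B3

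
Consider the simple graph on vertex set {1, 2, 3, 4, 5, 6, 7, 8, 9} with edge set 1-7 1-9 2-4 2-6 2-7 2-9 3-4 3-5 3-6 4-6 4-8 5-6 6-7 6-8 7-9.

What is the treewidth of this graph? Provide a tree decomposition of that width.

Treewidth 2.
One such decomposition:
Bags: B1 = {3, 4, 6}  B2 = {4, 6, 8}  B3 = {3, 5, 6}  B4 = {2, 4, 6}  B5 = {2, 6, 7}  B6 = {2, 7, 9}  B7 = {1, 7, 9}
Tree: B1–B2, B1–B3, B2–B4, B4–B5, B5–B6, B6–B7

Each bag holds 3 vertices, so the decomposition has width 2, which upper-bounds the treewidth. Conversely, {1, 7, 9} is a clique of size 3, and the vertices of any clique must share a bag in every tree decomposition; so some bag has ≥ 3 vertices and tw(G) ≥ 2. Hence tw(G) = 2 exactly.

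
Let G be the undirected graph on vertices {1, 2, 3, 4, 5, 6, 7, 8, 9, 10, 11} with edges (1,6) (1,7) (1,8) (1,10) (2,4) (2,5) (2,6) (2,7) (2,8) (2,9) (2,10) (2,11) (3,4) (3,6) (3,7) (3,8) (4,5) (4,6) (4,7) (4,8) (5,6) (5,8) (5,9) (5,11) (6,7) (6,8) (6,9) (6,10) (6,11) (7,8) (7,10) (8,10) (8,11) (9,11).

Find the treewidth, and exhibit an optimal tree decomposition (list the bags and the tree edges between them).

Each bag holds 5 vertices, so the decomposition has width 4, which upper-bounds the treewidth. Conversely, {1, 6, 7, 8, 10} is a clique of size 5, and the vertices of any clique must share a bag in every tree decomposition; so some bag has ≥ 5 vertices and tw(G) ≥ 4. Combining the bounds, tw(G) = 4.

Treewidth 4.
One optimal decomposition is:
Bags: B1 = {2, 4, 5, 6, 8}  B2 = {2, 5, 6, 8, 11}  B3 = {2, 5, 6, 9, 11}  B4 = {2, 4, 6, 7, 8}  B5 = {2, 6, 7, 8, 10}  B6 = {1, 6, 7, 8, 10}  B7 = {3, 4, 6, 7, 8}
Tree: B1–B2, B2–B3, B1–B4, B4–B5, B5–B6, B4–B7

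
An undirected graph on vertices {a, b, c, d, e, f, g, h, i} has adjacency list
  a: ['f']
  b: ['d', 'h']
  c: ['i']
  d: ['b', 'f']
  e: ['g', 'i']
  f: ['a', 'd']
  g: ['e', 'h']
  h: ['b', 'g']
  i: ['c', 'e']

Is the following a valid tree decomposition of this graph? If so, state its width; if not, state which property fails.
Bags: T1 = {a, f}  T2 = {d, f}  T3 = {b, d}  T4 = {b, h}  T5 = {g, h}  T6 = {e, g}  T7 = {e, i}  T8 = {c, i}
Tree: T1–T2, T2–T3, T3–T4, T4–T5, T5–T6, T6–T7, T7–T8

Checking the three conditions: (i) the bags cover all of {a, b, c, d, e, f, g, h, i}; (ii) for each edge, some bag contains both endpoints; (iii) the bags containing any fixed vertex form a subtree. All hold, so the decomposition is valid with width 2 − 1 = 1.

Yes; width 1.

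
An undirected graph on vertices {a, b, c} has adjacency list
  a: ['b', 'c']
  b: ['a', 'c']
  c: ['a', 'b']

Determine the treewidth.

2

A width-2 tree decomposition is:
Bags: B1 = {a, b, c}
Tree: (single bag)
With just one bag of size 3, the width is 3 − 1 = 2, so tw(G) ≤ 2. Conversely, {a, b, c} is a clique of size 3, and the vertices of any clique must share a bag in every tree decomposition; so some bag has ≥ 3 vertices and tw(G) ≥ 2. Therefore the treewidth is 2.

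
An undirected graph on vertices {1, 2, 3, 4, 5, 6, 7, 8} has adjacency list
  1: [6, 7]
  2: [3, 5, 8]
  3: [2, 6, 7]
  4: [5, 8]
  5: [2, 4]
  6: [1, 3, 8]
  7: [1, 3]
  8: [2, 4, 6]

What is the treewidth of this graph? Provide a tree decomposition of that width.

Treewidth 2.
Bags: B1 = {1, 6, 7}  B2 = {3, 6, 7}  B3 = {3, 6, 8}  B4 = {2, 3, 8}  B5 = {2, 4, 8}  B6 = {2, 4, 5}
Tree: B1–B2, B2–B3, B3–B4, B4–B5, B5–B6

Every bag has size at most 3, so the width is 3 − 1 = 2 and tw(G) ≤ 2. For the lower bound, G contains the cycle 1–7–3–6–1, so G is not a forest; only forests have treewidth ≤ 1, hence tw(G) ≥ 2. The upper and lower bounds meet at 2, so that is the treewidth.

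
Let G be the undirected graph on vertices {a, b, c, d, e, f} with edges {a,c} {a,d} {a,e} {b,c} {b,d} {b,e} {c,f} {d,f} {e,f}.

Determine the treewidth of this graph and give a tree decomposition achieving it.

The largest bag has 4 vertices, giving width 3; this decomposition certifies tw(G) ≤ 3. For the lower bound: the 4 vertex sets {e,f}, {b,c}, {a}, {d} are disjoint, each induces a connected subgraph, and every pair is joined by at least one edge of G. Contracting each set to a single vertex therefore yields K_{4} as a minor, and since treewidth is minor-monotone, tw(G) ≥ tw(K_{4}) = 3. The upper and lower bounds meet at 3, so that is the treewidth.

Treewidth 3.
One such decomposition:
Bags: B1 = {a, b, e, f}  B2 = {a, b, c, f}  B3 = {a, b, d, f}
Tree: B1–B2, B2–B3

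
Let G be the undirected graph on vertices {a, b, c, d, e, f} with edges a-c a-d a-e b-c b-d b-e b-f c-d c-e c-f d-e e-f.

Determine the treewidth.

A width-3 tree decomposition is:
Bags: B1 = {b, c, e, f}  B2 = {b, c, d, e}  B3 = {a, c, d, e}
Tree: B1–B2, B2–B3
Every bag has size at most 4, so the width is 4 − 1 = 3 and tw(G) ≤ 3. For the lower bound, the 4 vertices {a, c, d, e} are pairwise adjacent, and any tree decomposition puts a clique entirely inside one bag — forcing width ≥ 3. The upper and lower bounds meet at 3, so that is the treewidth.

3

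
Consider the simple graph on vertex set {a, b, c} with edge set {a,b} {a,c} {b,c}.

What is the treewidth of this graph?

2

A width-2 tree decomposition is:
Bags: B1 = {a, b, c}
Tree: (single bag)
A single bag containing all 3 vertices is trivially a valid decomposition of width 2. For the lower bound, the 3 vertices {a, b, c} are pairwise adjacent, and any tree decomposition puts a clique entirely inside one bag — forcing width ≥ 2. The upper and lower bounds meet at 2, so that is the treewidth.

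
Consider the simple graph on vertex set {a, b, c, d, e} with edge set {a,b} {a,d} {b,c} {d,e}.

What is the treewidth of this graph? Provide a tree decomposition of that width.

Treewidth 1.
One optimal decomposition is:
Bags: B1 = {a, b}  B2 = {a, d}  B3 = {b, c}  B4 = {d, e}
Tree: B1–B2, B1–B3, B2–B4

The largest bag has 2 vertices, giving width 1; this decomposition certifies tw(G) ≤ 1. Since G has at least one edge (e.g. a–b), it is not an edgeless graph, so tw(G) ≥ 1. The upper and lower bounds meet at 1, so that is the treewidth.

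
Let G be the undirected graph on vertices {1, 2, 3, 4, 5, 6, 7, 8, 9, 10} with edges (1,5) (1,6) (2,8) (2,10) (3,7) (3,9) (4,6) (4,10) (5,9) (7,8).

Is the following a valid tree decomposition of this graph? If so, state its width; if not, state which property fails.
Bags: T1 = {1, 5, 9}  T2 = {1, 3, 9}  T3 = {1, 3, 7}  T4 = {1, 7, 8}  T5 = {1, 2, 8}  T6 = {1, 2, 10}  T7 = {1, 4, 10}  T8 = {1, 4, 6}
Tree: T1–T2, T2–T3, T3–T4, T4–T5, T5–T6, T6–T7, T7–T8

Yes; width 2.

Every vertex of G appears in some bag (union = {1, 2, 3, 4, 5, 6, 7, 8, 9, 10}); every edge is covered by a bag; and for each vertex v the set of bags containing v is connected in the bag tree. The decomposition is therefore valid. The largest bag has 3 vertices, so the width is 2.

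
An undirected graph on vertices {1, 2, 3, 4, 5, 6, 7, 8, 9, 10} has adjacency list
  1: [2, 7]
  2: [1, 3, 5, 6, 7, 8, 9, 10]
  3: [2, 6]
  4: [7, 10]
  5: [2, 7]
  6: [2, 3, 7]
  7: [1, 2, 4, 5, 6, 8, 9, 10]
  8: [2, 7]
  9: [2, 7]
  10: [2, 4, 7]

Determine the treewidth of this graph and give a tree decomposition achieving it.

The largest bag has 3 vertices, giving width 2; this decomposition certifies tw(G) ≤ 2. Conversely, {2, 3, 6} is a clique of size 3, and the vertices of any clique must share a bag in every tree decomposition; so some bag has ≥ 3 vertices and tw(G) ≥ 2. Hence tw(G) = 2 exactly.

Treewidth 2.
One optimal decomposition is:
Bags: B1 = {2, 5, 7}  B2 = {2, 7, 10}  B3 = {2, 6, 7}  B4 = {2, 7, 9}  B5 = {2, 7, 8}  B6 = {2, 3, 6}  B7 = {4, 7, 10}  B8 = {1, 2, 7}
Tree: B1–B2, B1–B3, B2–B4, B4–B5, B3–B6, B2–B7, B3–B8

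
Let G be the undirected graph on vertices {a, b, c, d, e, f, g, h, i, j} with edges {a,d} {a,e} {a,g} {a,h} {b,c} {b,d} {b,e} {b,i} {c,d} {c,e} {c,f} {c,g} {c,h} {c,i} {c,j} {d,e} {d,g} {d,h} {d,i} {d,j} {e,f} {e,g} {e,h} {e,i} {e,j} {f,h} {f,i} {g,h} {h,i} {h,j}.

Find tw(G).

4

A width-4 tree decomposition is:
Bags: B1 = {c, e, f, h, i}  B2 = {c, d, e, h, i}  B3 = {c, d, e, g, h}  B4 = {b, c, d, e, i}  B5 = {a, d, e, g, h}  B6 = {c, d, e, h, j}
Tree: B1–B2, B2–B3, B2–B4, B3–B5, B3–B6
Each bag holds 5 vertices, so the decomposition has width 4, which upper-bounds the treewidth. Conversely, {c, d, e, g, h} is a clique of size 5, and the vertices of any clique must share a bag in every tree decomposition; so some bag has ≥ 5 vertices and tw(G) ≥ 4. Therefore the treewidth is 4.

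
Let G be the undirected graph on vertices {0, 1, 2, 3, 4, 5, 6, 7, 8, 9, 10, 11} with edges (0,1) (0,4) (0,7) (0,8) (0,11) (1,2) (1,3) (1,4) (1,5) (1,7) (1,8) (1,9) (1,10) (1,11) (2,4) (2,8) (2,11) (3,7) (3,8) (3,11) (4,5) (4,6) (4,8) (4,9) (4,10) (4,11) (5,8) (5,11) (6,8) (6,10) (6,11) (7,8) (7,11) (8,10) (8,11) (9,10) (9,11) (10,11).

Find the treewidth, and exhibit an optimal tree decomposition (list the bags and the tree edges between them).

Each bag holds 5 vertices, so the decomposition has width 4, which upper-bounds the treewidth. Conversely, {1, 3, 7, 8, 11} is a clique of size 5, and the vertices of any clique must share a bag in every tree decomposition; so some bag has ≥ 5 vertices and tw(G) ≥ 4. The upper and lower bounds meet at 4, so that is the treewidth.

Treewidth 4.
One such decomposition:
Bags: B1 = {1, 4, 8, 10, 11}  B2 = {1, 4, 5, 8, 11}  B3 = {0, 1, 4, 8, 11}  B4 = {1, 2, 4, 8, 11}  B5 = {4, 6, 8, 10, 11}  B6 = {0, 1, 7, 8, 11}  B7 = {1, 3, 7, 8, 11}  B8 = {1, 4, 9, 10, 11}
Tree: B1–B2, B2–B3, B3–B4, B1–B5, B3–B6, B6–B7, B1–B8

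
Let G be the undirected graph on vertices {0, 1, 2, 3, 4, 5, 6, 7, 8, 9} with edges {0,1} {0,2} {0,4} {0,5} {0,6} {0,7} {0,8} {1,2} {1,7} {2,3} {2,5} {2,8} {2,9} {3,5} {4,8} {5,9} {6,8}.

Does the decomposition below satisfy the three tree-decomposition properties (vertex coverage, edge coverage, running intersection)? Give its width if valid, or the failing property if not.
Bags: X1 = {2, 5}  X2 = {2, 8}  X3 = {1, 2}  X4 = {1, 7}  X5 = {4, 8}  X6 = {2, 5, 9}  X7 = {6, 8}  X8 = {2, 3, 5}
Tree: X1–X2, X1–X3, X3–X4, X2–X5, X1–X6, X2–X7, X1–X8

A tree decomposition must satisfy three properties: every vertex lies in some bag; for every edge, both endpoints lie together in some bag; and for every vertex, the bags containing it form a connected subtree. Here vertex 0 appears in no bag, so the decomposition is invalid.

No — vertex 0 appears in no bag.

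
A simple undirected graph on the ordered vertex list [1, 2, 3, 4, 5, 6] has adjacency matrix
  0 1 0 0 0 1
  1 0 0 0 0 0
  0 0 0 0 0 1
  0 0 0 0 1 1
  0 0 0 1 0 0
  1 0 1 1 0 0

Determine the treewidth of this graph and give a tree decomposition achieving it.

Treewidth 1.
Bags: B1 = {4, 6}  B2 = {1, 6}  B3 = {3, 6}  B4 = {1, 2}  B5 = {4, 5}
Tree: B1–B2, B2–B3, B2–B4, B1–B5

The largest bag has 2 vertices, giving width 1; this decomposition certifies tw(G) ≤ 1. Any graph with an edge has treewidth ≥ 1, and G has the edge 6–4. Therefore the treewidth is 1.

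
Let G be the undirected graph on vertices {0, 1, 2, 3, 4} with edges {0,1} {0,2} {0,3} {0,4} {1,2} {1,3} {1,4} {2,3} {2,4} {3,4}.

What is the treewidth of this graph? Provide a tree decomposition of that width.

Treewidth 4.
One such decomposition:
Bags: B1 = {0, 1, 2, 3, 4}
Tree: (single bag)

With just one bag of size 5, the width is 5 − 1 = 4, so tw(G) ≤ 4. On the other hand G contains the 5-clique {0, 1, 2, 3, 4}. A clique must lie in a single bag of any decomposition, so no decomposition can have width below 4. Therefore the treewidth is 4.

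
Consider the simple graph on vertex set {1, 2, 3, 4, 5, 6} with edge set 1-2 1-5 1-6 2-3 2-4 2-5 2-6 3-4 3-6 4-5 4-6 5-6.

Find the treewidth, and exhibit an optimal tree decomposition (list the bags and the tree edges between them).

Treewidth 3.
One optimal decomposition is:
Bags: B1 = {2, 4, 5, 6}  B2 = {1, 2, 5, 6}  B3 = {2, 3, 4, 6}
Tree: B1–B2, B1–B3

Every bag has size at most 4, so the width is 4 − 1 = 3 and tw(G) ≤ 3. On the other hand G contains the 4-clique {1, 2, 5, 6}. A clique must lie in a single bag of any decomposition, so no decomposition can have width below 3. Combining the bounds, tw(G) = 3.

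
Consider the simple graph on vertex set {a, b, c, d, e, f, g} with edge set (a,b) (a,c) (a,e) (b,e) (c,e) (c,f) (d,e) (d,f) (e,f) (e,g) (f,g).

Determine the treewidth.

A width-2 tree decomposition is:
Bags: B1 = {c, e, f}  B2 = {a, c, e}  B3 = {d, e, f}  B4 = {e, f, g}  B5 = {a, b, e}
Tree: B1–B2, B1–B3, B3–B4, B2–B5
Every bag has size at most 3, so the width is 3 − 1 = 2 and tw(G) ≤ 2. On the other hand G contains the 3-clique {a, c, e}. A clique must lie in a single bag of any decomposition, so no decomposition can have width below 2. The upper and lower bounds meet at 2, so that is the treewidth.

2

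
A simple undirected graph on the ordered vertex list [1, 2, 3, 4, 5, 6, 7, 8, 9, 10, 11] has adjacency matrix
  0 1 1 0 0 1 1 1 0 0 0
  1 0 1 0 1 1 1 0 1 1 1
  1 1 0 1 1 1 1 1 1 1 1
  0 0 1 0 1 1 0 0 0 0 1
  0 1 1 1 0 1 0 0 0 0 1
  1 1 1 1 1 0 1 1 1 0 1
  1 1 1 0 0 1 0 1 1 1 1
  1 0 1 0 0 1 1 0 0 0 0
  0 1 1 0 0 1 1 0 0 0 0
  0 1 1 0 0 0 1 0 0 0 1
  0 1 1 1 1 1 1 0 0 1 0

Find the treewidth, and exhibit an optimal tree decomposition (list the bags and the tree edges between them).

The largest bag has 5 vertices, giving width 4; this decomposition certifies tw(G) ≤ 4. For the lower bound, the 5 vertices {2, 3, 7, 10, 11} are pairwise adjacent, and any tree decomposition puts a clique entirely inside one bag — forcing width ≥ 4. Hence tw(G) = 4 exactly.

Treewidth 4.
Bags: B1 = {2, 3, 5, 6, 11}  B2 = {2, 3, 6, 7, 11}  B3 = {3, 4, 5, 6, 11}  B4 = {2, 3, 7, 10, 11}  B5 = {2, 3, 6, 7, 9}  B6 = {1, 2, 3, 6, 7}  B7 = {1, 3, 6, 7, 8}
Tree: B1–B2, B1–B3, B2–B4, B2–B5, B5–B6, B6–B7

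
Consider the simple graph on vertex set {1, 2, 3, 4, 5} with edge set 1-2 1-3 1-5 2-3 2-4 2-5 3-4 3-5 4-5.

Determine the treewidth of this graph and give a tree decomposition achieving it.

Treewidth 3.
One optimal decomposition is:
Bags: B1 = {2, 3, 4, 5}  B2 = {1, 2, 3, 5}
Tree: B1–B2

The largest bag has 4 vertices, giving width 3; this decomposition certifies tw(G) ≤ 3. For the lower bound, the 4 vertices {1, 2, 3, 5} are pairwise adjacent, and any tree decomposition puts a clique entirely inside one bag — forcing width ≥ 3. Therefore the treewidth is 3.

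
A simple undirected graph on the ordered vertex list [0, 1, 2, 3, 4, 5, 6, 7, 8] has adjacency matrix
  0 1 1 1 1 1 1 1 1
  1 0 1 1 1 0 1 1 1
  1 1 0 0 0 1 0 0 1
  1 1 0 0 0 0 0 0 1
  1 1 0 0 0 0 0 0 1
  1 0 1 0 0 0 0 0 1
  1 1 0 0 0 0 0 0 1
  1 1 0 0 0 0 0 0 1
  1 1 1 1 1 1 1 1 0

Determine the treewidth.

A width-3 tree decomposition is:
Bags: B1 = {0, 1, 2, 8}  B2 = {0, 1, 6, 8}  B3 = {0, 1, 7, 8}  B4 = {0, 2, 5, 8}  B5 = {0, 1, 3, 8}  B6 = {0, 1, 4, 8}
Tree: B1–B2, B2–B3, B1–B4, B1–B5, B5–B6
The largest bag has 4 vertices, giving width 3; this decomposition certifies tw(G) ≤ 3. For the lower bound, the 4 vertices {0, 1, 2, 8} are pairwise adjacent, and any tree decomposition puts a clique entirely inside one bag — forcing width ≥ 3. Therefore the treewidth is 3.

3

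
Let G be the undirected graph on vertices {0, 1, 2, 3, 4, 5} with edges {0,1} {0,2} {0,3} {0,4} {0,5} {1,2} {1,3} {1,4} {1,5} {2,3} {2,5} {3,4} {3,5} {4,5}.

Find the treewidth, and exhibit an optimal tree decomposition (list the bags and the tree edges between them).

The largest bag has 5 vertices, giving width 4; this decomposition certifies tw(G) ≤ 4. On the other hand G contains the 5-clique {0, 1, 2, 3, 5}. A clique must lie in a single bag of any decomposition, so no decomposition can have width below 4. The upper and lower bounds meet at 4, so that is the treewidth.

Treewidth 4.
One such decomposition:
Bags: B1 = {0, 1, 2, 3, 5}  B2 = {0, 1, 3, 4, 5}
Tree: B1–B2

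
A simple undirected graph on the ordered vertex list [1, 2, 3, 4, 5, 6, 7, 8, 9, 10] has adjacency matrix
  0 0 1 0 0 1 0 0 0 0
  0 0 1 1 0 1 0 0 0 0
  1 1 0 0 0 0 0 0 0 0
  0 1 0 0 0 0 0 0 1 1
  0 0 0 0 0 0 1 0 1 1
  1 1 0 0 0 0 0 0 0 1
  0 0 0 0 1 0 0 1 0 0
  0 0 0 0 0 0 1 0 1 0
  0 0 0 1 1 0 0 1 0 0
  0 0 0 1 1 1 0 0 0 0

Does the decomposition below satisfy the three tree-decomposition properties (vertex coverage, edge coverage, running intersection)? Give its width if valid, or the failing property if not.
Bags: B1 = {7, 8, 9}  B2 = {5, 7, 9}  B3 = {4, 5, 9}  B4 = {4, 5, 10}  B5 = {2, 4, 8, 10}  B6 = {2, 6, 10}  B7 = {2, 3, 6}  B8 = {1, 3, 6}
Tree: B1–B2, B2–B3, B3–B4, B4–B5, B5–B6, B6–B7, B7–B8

A tree decomposition must satisfy three properties: every vertex lies in some bag; for every edge, both endpoints lie together in some bag; and for every vertex, the bags containing it form a connected subtree. Here bags containing vertex 8 are not connected in the tree, so the decomposition is invalid.

No — bags containing vertex 8 are not connected in the tree.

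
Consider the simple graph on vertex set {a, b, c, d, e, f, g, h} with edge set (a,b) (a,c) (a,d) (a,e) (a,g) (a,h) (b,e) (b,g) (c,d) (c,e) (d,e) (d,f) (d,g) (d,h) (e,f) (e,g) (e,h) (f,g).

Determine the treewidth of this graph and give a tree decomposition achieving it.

Every bag has size at most 4, so the width is 4 − 1 = 3 and tw(G) ≤ 3. On the other hand G contains the 4-clique {a, d, e, g}. A clique must lie in a single bag of any decomposition, so no decomposition can have width below 3. Hence tw(G) = 3 exactly.

Treewidth 3.
Bags: B1 = {a, d, e, g}  B2 = {d, e, f, g}  B3 = {a, c, d, e}  B4 = {a, d, e, h}  B5 = {a, b, e, g}
Tree: B1–B2, B1–B3, B3–B4, B1–B5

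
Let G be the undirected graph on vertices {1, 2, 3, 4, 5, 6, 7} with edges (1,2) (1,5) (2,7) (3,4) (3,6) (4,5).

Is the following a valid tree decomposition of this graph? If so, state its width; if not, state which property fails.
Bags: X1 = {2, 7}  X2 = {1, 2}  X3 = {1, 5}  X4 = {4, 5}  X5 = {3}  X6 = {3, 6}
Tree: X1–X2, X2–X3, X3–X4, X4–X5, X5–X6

No — edge (4,3) lies in no bag.

A tree decomposition must satisfy three properties: every vertex lies in some bag; for every edge, both endpoints lie together in some bag; and for every vertex, the bags containing it form a connected subtree. Here edge (4,3) lies in no bag, so the decomposition is invalid.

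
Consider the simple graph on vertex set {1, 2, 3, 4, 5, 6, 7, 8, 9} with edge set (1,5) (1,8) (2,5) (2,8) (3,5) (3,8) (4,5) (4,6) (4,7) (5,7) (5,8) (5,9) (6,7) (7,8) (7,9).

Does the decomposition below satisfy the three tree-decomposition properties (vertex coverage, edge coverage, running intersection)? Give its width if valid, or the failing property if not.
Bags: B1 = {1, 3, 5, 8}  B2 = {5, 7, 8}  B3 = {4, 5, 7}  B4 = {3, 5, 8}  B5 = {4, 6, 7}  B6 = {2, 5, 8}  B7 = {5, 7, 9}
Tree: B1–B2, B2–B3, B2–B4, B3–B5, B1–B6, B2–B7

No — bags containing vertex 3 are not connected in the tree.

A tree decomposition must satisfy three properties: every vertex lies in some bag; for every edge, both endpoints lie together in some bag; and for every vertex, the bags containing it form a connected subtree. Here bags containing vertex 3 are not connected in the tree, so the decomposition is invalid.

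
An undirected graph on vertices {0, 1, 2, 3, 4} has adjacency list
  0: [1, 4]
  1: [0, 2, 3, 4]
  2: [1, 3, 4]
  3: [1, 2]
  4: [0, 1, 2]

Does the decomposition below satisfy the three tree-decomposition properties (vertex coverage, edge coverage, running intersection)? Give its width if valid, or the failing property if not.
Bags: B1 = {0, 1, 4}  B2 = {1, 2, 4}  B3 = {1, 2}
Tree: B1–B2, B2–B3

No — vertex 3 appears in no bag.

A tree decomposition must satisfy three properties: every vertex lies in some bag; for every edge, both endpoints lie together in some bag; and for every vertex, the bags containing it form a connected subtree. Here vertex 3 appears in no bag, so the decomposition is invalid.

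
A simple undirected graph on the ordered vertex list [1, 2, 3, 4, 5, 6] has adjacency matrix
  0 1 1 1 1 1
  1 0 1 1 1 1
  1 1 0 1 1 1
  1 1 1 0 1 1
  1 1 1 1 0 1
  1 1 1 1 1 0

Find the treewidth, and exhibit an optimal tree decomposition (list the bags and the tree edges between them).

Treewidth 5.
One optimal decomposition is:
Bags: B1 = {1, 2, 3, 4, 5, 6}
Tree: (single bag)

A single bag containing all 6 vertices is trivially a valid decomposition of width 5. Conversely, {1, 2, 3, 4, 5, 6} is a clique of size 6, and the vertices of any clique must share a bag in every tree decomposition; so some bag has ≥ 6 vertices and tw(G) ≥ 5. The upper and lower bounds meet at 5, so that is the treewidth.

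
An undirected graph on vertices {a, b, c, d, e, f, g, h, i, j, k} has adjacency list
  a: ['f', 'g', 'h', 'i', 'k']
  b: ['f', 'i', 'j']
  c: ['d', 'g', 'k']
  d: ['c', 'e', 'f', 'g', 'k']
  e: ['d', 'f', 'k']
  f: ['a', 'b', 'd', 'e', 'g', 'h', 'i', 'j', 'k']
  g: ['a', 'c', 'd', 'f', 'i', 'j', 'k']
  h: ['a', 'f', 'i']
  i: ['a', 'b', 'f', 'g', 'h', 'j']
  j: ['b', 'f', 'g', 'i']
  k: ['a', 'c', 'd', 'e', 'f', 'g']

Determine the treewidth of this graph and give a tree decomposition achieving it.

Every bag has size at most 4, so the width is 4 − 1 = 3 and tw(G) ≤ 3. For the lower bound, the 4 vertices {c, d, g, k} are pairwise adjacent, and any tree decomposition puts a clique entirely inside one bag — forcing width ≥ 3. Hence tw(G) = 3 exactly.

Treewidth 3.
One such decomposition:
Bags: B1 = {d, f, g, k}  B2 = {a, f, g, k}  B3 = {a, f, g, i}  B4 = {a, f, h, i}  B5 = {f, g, i, j}  B6 = {c, d, g, k}  B7 = {d, e, f, k}  B8 = {b, f, i, j}
Tree: B1–B2, B2–B3, B3–B4, B3–B5, B1–B6, B1–B7, B5–B8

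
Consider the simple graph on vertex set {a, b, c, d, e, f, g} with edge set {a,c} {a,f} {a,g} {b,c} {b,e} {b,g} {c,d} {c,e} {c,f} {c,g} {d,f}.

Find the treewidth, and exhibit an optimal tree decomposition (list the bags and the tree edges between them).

The largest bag has 3 vertices, giving width 2; this decomposition certifies tw(G) ≤ 2. On the other hand G contains the 3-clique {a, c, g}. A clique must lie in a single bag of any decomposition, so no decomposition can have width below 2. The upper and lower bounds meet at 2, so that is the treewidth.

Treewidth 2.
One such decomposition:
Bags: B1 = {a, c, f}  B2 = {c, d, f}  B3 = {a, c, g}  B4 = {b, c, g}  B5 = {b, c, e}
Tree: B1–B2, B1–B3, B3–B4, B4–B5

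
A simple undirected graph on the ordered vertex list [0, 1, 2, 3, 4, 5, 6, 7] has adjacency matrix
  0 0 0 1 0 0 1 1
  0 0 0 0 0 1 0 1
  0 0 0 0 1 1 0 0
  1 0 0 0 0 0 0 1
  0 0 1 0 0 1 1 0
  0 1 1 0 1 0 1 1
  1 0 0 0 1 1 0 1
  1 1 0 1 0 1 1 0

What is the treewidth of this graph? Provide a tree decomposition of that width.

Treewidth 2.
One optimal decomposition is:
Bags: B1 = {0, 6, 7}  B2 = {0, 3, 7}  B3 = {5, 6, 7}  B4 = {4, 5, 6}  B5 = {2, 4, 5}  B6 = {1, 5, 7}
Tree: B1–B2, B1–B3, B3–B4, B4–B5, B3–B6

Every bag has size at most 3, so the width is 3 − 1 = 2 and tw(G) ≤ 2. On the other hand G contains the 3-clique {0, 3, 7}. A clique must lie in a single bag of any decomposition, so no decomposition can have width below 2. Hence tw(G) = 2 exactly.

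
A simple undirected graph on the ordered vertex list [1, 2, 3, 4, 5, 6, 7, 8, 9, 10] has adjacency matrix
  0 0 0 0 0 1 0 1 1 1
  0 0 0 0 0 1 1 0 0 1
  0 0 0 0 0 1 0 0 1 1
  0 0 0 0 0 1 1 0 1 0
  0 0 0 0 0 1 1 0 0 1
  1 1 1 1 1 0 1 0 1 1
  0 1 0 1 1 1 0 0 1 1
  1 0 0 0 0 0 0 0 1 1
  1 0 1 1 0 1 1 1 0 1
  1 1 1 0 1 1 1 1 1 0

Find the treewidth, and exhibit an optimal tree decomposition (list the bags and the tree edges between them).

Every bag has size at most 4, so the width is 4 − 1 = 3 and tw(G) ≤ 3. Conversely, {1, 8, 9, 10} is a clique of size 4, and the vertices of any clique must share a bag in every tree decomposition; so some bag has ≥ 4 vertices and tw(G) ≥ 3. Combining the bounds, tw(G) = 3.

Treewidth 3.
One such decomposition:
Bags: B1 = {3, 6, 9, 10}  B2 = {6, 7, 9, 10}  B3 = {4, 6, 7, 9}  B4 = {1, 6, 9, 10}  B5 = {1, 8, 9, 10}  B6 = {2, 6, 7, 10}  B7 = {5, 6, 7, 10}
Tree: B1–B2, B2–B3, B2–B4, B4–B5, B2–B6, B2–B7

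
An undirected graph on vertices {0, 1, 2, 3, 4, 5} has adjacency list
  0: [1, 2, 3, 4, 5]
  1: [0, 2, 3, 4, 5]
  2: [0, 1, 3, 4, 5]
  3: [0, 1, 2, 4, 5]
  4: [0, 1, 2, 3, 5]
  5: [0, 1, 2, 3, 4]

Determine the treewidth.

5

A width-5 tree decomposition is:
Bags: B1 = {0, 1, 2, 3, 4, 5}
Tree: (single bag)
A single bag containing all 6 vertices is trivially a valid decomposition of width 5. Conversely, {0, 1, 2, 3, 4, 5} is a clique of size 6, and the vertices of any clique must share a bag in every tree decomposition; so some bag has ≥ 6 vertices and tw(G) ≥ 5. The upper and lower bounds meet at 5, so that is the treewidth.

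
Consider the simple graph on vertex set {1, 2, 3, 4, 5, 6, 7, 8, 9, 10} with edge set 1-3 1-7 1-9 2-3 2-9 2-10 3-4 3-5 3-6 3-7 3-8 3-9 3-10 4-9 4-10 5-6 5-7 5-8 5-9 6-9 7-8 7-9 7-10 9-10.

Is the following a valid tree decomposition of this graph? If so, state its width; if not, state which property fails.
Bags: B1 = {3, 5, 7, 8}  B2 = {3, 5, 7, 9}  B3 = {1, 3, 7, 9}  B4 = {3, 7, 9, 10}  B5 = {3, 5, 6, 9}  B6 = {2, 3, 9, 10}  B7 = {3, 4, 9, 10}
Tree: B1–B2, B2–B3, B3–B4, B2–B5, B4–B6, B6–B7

Every vertex of G appears in some bag (union = {1, 2, 3, 4, 5, 6, 7, 8, 9, 10}); every edge is covered by a bag; and for each vertex v the set of bags containing v is connected in the bag tree. The decomposition is therefore valid. The largest bag has 4 vertices, so the width is 3.

Yes; width 3.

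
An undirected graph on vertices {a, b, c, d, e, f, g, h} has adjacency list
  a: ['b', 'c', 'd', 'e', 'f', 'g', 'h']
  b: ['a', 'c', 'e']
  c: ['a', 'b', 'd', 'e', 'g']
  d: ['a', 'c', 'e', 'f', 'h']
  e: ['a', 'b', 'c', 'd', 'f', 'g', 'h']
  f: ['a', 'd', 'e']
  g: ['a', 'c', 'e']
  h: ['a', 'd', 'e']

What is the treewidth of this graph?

3

A width-3 tree decomposition is:
Bags: B1 = {a, d, e, f}  B2 = {a, c, d, e}  B3 = {a, d, e, h}  B4 = {a, b, c, e}  B5 = {a, c, e, g}
Tree: B1–B2, B1–B3, B2–B4, B2–B5
Every bag has size at most 4, so the width is 4 − 1 = 3 and tw(G) ≤ 3. Conversely, {a, d, e, h} is a clique of size 4, and the vertices of any clique must share a bag in every tree decomposition; so some bag has ≥ 4 vertices and tw(G) ≥ 3. The upper and lower bounds meet at 3, so that is the treewidth.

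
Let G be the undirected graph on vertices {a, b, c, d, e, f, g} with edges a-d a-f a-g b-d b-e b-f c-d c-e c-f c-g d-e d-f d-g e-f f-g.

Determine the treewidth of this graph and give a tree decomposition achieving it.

Treewidth 3.
One optimal decomposition is:
Bags: B1 = {c, d, f, g}  B2 = {c, d, e, f}  B3 = {a, d, f, g}  B4 = {b, d, e, f}
Tree: B1–B2, B1–B3, B2–B4

Every bag has size at most 4, so the width is 4 − 1 = 3 and tw(G) ≤ 3. Conversely, {c, d, f, g} is a clique of size 4, and the vertices of any clique must share a bag in every tree decomposition; so some bag has ≥ 4 vertices and tw(G) ≥ 3. Hence tw(G) = 3 exactly.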